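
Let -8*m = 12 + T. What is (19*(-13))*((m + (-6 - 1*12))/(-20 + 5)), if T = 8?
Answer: -10127/30 ≈ -337.57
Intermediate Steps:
m = -5/2 (m = -(12 + 8)/8 = -1/8*20 = -5/2 ≈ -2.5000)
(19*(-13))*((m + (-6 - 1*12))/(-20 + 5)) = (19*(-13))*((-5/2 + (-6 - 1*12))/(-20 + 5)) = -247*(-5/2 + (-6 - 12))/(-15) = -247*(-5/2 - 18)*(-1)/15 = -(-10127)*(-1)/(2*15) = -247*41/30 = -10127/30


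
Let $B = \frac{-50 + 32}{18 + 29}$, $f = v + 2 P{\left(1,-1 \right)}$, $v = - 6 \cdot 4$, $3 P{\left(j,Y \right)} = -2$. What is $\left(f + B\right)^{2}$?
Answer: $\frac{13147876}{19881} \approx 661.33$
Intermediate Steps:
$P{\left(j,Y \right)} = - \frac{2}{3}$ ($P{\left(j,Y \right)} = \frac{1}{3} \left(-2\right) = - \frac{2}{3}$)
$v = -24$ ($v = \left(-1\right) 24 = -24$)
$f = - \frac{76}{3}$ ($f = -24 + 2 \left(- \frac{2}{3}\right) = -24 - \frac{4}{3} = - \frac{76}{3} \approx -25.333$)
$B = - \frac{18}{47} \approx -0.38298$
$\left(f + B\right)^{2} = \left(- \frac{76}{3} - \frac{18}{47}\right)^{2} = \left(- \frac{3626}{141}\right)^{2} = \frac{13147876}{19881}$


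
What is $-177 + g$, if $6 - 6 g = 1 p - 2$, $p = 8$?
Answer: $-177$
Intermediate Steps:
$g = 0$ ($g = 1 - \frac{1 \cdot 8 - 2}{6} = 1 - \frac{8 - 2}{6} = 1 - 1 = 0$)
$-177 + g = -177 + 0 = -177$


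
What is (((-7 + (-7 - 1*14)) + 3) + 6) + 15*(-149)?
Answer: -2254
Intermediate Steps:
(((-7 + (-7 - 1*14)) + 3) + 6) + 15*(-149) = (((-7 + (-7 - 14)) + 3) + 6) - 2235 = (((-7 - 21) + 3) + 6) - 2235 = ((-28 + 3) + 6) - 2235 = (-25 + 6) - 2235 = -19 - 2235 = -2254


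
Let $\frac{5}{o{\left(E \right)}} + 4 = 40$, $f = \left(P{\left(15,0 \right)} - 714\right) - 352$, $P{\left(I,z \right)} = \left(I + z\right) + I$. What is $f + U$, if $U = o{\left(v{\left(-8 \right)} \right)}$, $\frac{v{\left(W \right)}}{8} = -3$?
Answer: $- \frac{37291}{36} \approx -1035.9$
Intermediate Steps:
$v{\left(W \right)} = -24$ ($v{\left(W \right)} = 8 \left(-3\right) = -24$)
$P{\left(I,z \right)} = z + 2 I$
$f = -1036$ ($f = \left(\left(0 + 2 \cdot 15\right) - 714\right) - 352 = \left(\left(0 + 30\right) - 714\right) - 352 = \left(30 - 714\right) - 352 = -684 - 352 = -1036$)
$o{\left(E \right)} = \frac{5}{36}$ ($o{\left(E \right)} = \frac{5}{-4 + 40} = \frac{5}{36}$)
$U = \frac{5}{36} \approx 0.13889$
$f + U = -1036 + \frac{5}{36} = - \frac{37291}{36}$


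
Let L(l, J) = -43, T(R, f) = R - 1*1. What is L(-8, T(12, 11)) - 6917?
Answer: -6960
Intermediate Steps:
T(R, f) = -1 + R (T(R, f) = R - 1 = -1 + R)
L(-8, T(12, 11)) - 6917 = -43 - 6917 = -6960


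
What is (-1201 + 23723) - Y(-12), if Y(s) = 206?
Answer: 22316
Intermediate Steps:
(-1201 + 23723) - Y(-12) = (-1201 + 23723) - 1*206 = 22522 - 206 = 22316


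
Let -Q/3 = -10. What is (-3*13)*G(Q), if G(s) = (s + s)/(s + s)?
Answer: -39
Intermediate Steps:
Q = 30 (Q = -3*(-10) = 30)
G(s) = 1 (G(s) = (2*s)/((2*s)) = (2*s)*(1/(2*s)) = 1)
(-3*13)*G(Q) = -3*13*1 = -39*1 = -39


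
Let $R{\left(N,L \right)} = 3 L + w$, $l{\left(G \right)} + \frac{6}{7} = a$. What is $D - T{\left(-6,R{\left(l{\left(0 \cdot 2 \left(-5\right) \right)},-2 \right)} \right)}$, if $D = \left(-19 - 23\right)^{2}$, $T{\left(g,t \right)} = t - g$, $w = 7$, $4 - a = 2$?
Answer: $1757$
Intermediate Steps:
$a = 2$ ($a = 4 - 2 = 2$)
$l{\left(G \right)} = \frac{8}{7}$ ($l{\left(G \right)} = - \frac{6}{7} + 2 = \frac{8}{7}$)
$R{\left(N,L \right)} = 7 + 3 L$ ($R{\left(N,L \right)} = 3 L + 7 = 7 + 3 L$)
$D = 1764$ ($D = \left(-42\right)^{2} = 1764$)
$D - T{\left(-6,R{\left(l{\left(0 \cdot 2 \left(-5\right) \right)},-2 \right)} \right)} = 1764 - \left(\left(7 + 3 \left(-2\right)\right) - -6\right) = 1764 - \left(\left(7 - 6\right) + 6\right) = 1764 - \left(1 + 6\right) = 1764 - 7 = 1757$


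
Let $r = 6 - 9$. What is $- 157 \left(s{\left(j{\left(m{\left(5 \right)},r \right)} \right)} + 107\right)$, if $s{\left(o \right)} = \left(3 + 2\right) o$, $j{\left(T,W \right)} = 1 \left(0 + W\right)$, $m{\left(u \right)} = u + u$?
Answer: $-14444$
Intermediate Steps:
$m{\left(u \right)} = 2 u$
$r = -3$ ($r = 6 - 9 = -3$)
$j{\left(T,W \right)} = W$ ($j{\left(T,W \right)} = 1 W = W$)
$s{\left(o \right)} = 5 o$
$- 157 \left(s{\left(j{\left(m{\left(5 \right)},r \right)} \right)} + 107\right) = - 157 \left(5 \left(-3\right) + 107\right) = - 157 \left(-15 + 107\right) = \left(-157\right) 92 = -14444$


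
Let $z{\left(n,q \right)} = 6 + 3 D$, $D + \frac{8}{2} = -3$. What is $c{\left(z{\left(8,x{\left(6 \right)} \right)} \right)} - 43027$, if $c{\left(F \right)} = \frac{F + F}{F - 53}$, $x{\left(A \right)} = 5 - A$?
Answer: $- \frac{1462903}{34} \approx -43027.0$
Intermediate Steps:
$D = -7$ ($D = -4 - 3 = -7$)
$z{\left(n,q \right)} = -15$ ($z{\left(n,q \right)} = 6 + 3 \left(-7\right) = 6 - 21 = -15$)
$c{\left(F \right)} = \frac{2 F}{-53 + F}$
$c{\left(z{\left(8,x{\left(6 \right)} \right)} \right)} - 43027 = 2 \left(-15\right) \frac{1}{-53 - 15} - 43027 = 2 \left(-15\right) \frac{1}{-68} - 43027 = 2 \left(-15\right) \left(- \frac{1}{68}\right) - 43027 = \frac{15}{34} - 43027 = - \frac{1462903}{34}$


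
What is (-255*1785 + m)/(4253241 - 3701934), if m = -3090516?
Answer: -1181897/183769 ≈ -6.4314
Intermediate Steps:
(-255*1785 + m)/(4253241 - 3701934) = (-255*1785 - 3090516)/(4253241 - 3701934) = (-455175 - 3090516)/551307 = -3545691*1/551307 = -1181897/183769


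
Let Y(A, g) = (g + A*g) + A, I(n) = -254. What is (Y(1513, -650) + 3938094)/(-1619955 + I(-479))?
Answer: -2955507/1620209 ≈ -1.8242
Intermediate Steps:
Y(A, g) = A + g + A*g
(Y(1513, -650) + 3938094)/(-1619955 + I(-479)) = ((1513 - 650 + 1513*(-650)) + 3938094)/(-1619955 - 254) = ((1513 - 650 - 983450) + 3938094)/(-1620209) = (-982587 + 3938094)*(-1/1620209) = 2955507*(-1/1620209) = -2955507/1620209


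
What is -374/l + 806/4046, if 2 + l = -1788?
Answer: 738986/1810585 ≈ 0.40815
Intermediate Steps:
l = -1790 (l = -2 - 1788 = -1790)
-374/l + 806/4046 = -374/(-1790) + 806/4046 = -374*(-1/1790) + 806*(1/4046) = 187/895 + 403/2023 = 738986/1810585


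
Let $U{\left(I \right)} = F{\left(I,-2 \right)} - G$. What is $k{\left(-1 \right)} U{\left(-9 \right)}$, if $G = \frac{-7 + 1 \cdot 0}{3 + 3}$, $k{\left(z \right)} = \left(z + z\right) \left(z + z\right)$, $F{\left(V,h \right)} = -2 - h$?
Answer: $\frac{14}{3} \approx 4.6667$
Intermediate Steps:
$k{\left(z \right)} = 4 z^{2}$ ($k{\left(z \right)} = 2 z 2 z = 4 z^{2}$)
$G = - \frac{7}{6}$ ($G = \frac{-7 + 0}{6} = \left(-7\right) \frac{1}{6} = - \frac{7}{6} \approx -1.1667$)
$U{\left(I \right)} = \frac{7}{6}$ ($U{\left(I \right)} = \left(-2 - -2\right) - - \frac{7}{6} = \left(-2 + 2\right) + \frac{7}{6} = 0 + \frac{7}{6} = \frac{7}{6}$)
$k{\left(-1 \right)} U{\left(-9 \right)} = 4 \left(-1\right)^{2} \cdot \frac{7}{6} = 4 \cdot 1 \cdot \frac{7}{6} = 4 \cdot \frac{7}{6} = \frac{14}{3}$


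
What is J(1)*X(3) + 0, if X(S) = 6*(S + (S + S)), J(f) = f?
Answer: 54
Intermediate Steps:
X(S) = 18*S (X(S) = 6*(S + 2*S) = 6*(3*S) = 18*S)
J(1)*X(3) + 0 = 1*(18*3) + 0 = 1*54 + 0 = 54 + 0 = 54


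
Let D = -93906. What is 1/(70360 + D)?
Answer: -1/23546 ≈ -4.2470e-5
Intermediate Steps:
1/(70360 + D) = 1/(70360 - 93906) = 1/(-23546) = -1/23546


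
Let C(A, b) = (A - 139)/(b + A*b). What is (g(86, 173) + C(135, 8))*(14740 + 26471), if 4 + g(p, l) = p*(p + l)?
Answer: 249633118629/272 ≈ 9.1777e+8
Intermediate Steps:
g(p, l) = -4 + p*(l + p) (g(p, l) = -4 + p*(p + l) = -4 + p*(l + p))
C(A, b) = (-139 + A)/(b + A*b)
(g(86, 173) + C(135, 8))*(14740 + 26471) = ((-4 + 86**2 + 173*86) + (-139 + 135)/(8*(1 + 135)))*(14740 + 26471) = ((-4 + 7396 + 14878) + (1/8)*(-4)/136)*41211 = (22270 + (1/8)*(1/136)*(-4))*41211 = (22270 - 1/272)*41211 = (6057439/272)*41211 = 249633118629/272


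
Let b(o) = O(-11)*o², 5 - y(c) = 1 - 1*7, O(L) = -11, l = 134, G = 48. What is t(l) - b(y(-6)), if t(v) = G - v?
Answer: 1245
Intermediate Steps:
y(c) = 11 (y(c) = 5 - (1 - 1*7) = 5 - (1 - 7) = 5 - 1*(-6) = 5 + 6 = 11)
t(v) = 48 - v
b(o) = -11*o²
t(l) - b(y(-6)) = (48 - 1*134) - (-11)*11² = (48 - 134) - (-11)*121 = -86 - 1*(-1331) = -86 + 1331 = 1245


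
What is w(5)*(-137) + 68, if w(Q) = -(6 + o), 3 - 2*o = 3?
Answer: 890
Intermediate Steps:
o = 0 (o = 3/2 - ½*3 = 3/2 - 3/2 = 0)
w(Q) = -6 (w(Q) = -(6 + 0) = -1*6 = -6)
w(5)*(-137) + 68 = -6*(-137) + 68 = 822 + 68 = 890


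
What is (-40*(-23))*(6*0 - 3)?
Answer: -2760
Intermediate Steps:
(-40*(-23))*(6*0 - 3) = 920*(0 - 3) = 920*(-3) = -2760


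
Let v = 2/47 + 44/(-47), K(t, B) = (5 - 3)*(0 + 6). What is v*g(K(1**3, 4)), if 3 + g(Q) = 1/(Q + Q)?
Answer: 497/188 ≈ 2.6436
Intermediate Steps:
K(t, B) = 12 (K(t, B) = 2*6 = 12)
v = -42/47 (v = 2*(1/47) + 44*(-1/47) = 2/47 - 44/47 = -42/47 ≈ -0.89362)
g(Q) = -3 + 1/(2*Q) (g(Q) = -3 + 1/(Q + Q) = -3 + 1/(2*Q))
v*g(K(1**3, 4)) = -42*(-3 + (1/2)/12)/47 = -42*(-3 + (1/2)*(1/12))/47 = -42*(-3 + 1/24)/47 = -42/47*(-71/24) = 497/188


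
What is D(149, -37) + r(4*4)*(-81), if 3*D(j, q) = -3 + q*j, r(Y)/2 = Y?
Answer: -13292/3 ≈ -4430.7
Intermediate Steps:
r(Y) = 2*Y
D(j, q) = -1 + j*q/3 (D(j, q) = (-3 + q*j)/3 = (-3 + j*q)/3 = -1 + j*q/3)
D(149, -37) + r(4*4)*(-81) = (-1 + (1/3)*149*(-37)) + (2*(4*4))*(-81) = (-1 - 5513/3) + (2*16)*(-81) = -5516/3 + 32*(-81) = -5516/3 - 2592 = -13292/3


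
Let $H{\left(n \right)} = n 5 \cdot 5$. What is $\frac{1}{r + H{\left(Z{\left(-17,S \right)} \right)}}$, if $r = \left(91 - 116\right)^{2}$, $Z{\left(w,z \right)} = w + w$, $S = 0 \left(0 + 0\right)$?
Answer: $- \frac{1}{225} \approx -0.0044444$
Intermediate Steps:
$S = 0$ ($S = 0 \cdot 0 = 0$)
$Z{\left(w,z \right)} = 2 w$
$H{\left(n \right)} = 25 n$ ($H{\left(n \right)} = 5 n 5 = 25 n$)
$r = 625$ ($r = \left(-25\right)^{2} = 625$)
$\frac{1}{r + H{\left(Z{\left(-17,S \right)} \right)}} = \frac{1}{625 + 25 \cdot 2 \left(-17\right)} = \frac{1}{625 + 25 \left(-34\right)} = \frac{1}{625 - 850} = \frac{1}{-225} = - \frac{1}{225}$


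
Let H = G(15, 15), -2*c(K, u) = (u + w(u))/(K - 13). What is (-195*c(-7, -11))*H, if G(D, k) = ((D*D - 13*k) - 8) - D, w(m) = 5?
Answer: 819/4 ≈ 204.75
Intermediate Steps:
c(K, u) = -(5 + u)/(2*(-13 + K)) (c(K, u) = -(u + 5)/(2*(K - 13)) = -(5 + u)/(2*(-13 + K)))
G(D, k) = -8 + D**2 - D - 13*k (G(D, k) = ((D**2 - 13*k) - 8) - D = (-8 + D**2 - 13*k) - D = -8 + D**2 - D - 13*k)
H = 7 (H = -8 + 15**2 - 1*15 - 13*15 = -8 + 225 - 15 - 195 = 7)
(-195*c(-7, -11))*H = -195*(-5 - 1*(-11))/(2*(-13 - 7))*7 = -195*(-5 + 11)/(2*(-20))*7 = -195*(-1)*6/(2*20)*7 = -195*(-3/20)*7 = (117/4)*7 = 819/4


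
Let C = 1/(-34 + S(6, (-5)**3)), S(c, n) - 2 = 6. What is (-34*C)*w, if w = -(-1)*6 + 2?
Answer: 136/13 ≈ 10.462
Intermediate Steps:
S(c, n) = 8 (S(c, n) = 2 + 6 = 8)
C = -1/26 (C = 1/(-34 + 8) = 1/(-26) = -1/26 ≈ -0.038462)
w = 8 (w = -1*(-6) + 2 = 6 + 2 = 8)
(-34*C)*w = -34*(-1/26)*8 = (17/13)*8 = 136/13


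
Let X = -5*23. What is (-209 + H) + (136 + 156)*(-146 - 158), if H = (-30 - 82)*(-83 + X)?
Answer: -66801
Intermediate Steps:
X = -115
H = 22176 (H = (-30 - 82)*(-83 - 115) = -112*(-198) = 22176)
(-209 + H) + (136 + 156)*(-146 - 158) = (-209 + 22176) + (136 + 156)*(-146 - 158) = 21967 + 292*(-304) = 21967 - 88768 = -66801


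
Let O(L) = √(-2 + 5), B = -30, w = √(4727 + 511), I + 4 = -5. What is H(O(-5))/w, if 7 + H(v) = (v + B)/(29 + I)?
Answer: √582*(-170 + √3)/34920 ≈ -0.11625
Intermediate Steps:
I = -9 (I = -4 - 5 = -9)
w = 3*√582 (w = √5238 = 3*√582 ≈ 72.374)
O(L) = √3
H(v) = -17/2 + v/20 (H(v) = -7 + (v - 30)/(29 - 9) = -7 + (-30 + v)/20 = -7 + (-30 + v)*(1/20) = -7 + (-3/2 + v/20) = -17/2 + v/20)
H(O(-5))/w = (-17/2 + √3/20)/((3*√582)) = (-17/2 + √3/20)*(√582/1746) = √582*(-17/2 + √3/20)/1746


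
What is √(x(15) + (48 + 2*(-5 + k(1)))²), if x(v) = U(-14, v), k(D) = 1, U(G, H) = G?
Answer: √1586 ≈ 39.825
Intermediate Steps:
x(v) = -14
√(x(15) + (48 + 2*(-5 + k(1)))²) = √(-14 + (48 + 2*(-5 + 1))²) = √(-14 + (48 + 2*(-4))²) = √(-14 + (48 - 8)²) = √(-14 + 40²) = √(-14 + 1600) = √1586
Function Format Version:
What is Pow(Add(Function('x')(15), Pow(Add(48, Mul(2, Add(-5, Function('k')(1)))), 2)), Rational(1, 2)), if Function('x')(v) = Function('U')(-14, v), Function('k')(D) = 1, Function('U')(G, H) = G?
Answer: Pow(1586, Rational(1, 2)) ≈ 39.825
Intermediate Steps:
Function('x')(v) = -14
Pow(Add(Function('x')(15), Pow(Add(48, Mul(2, Add(-5, Function('k')(1)))), 2)), Rational(1, 2)) = Pow(Add(-14, Pow(Add(48, Mul(2, Add(-5, 1))), 2)), Rational(1, 2)) = Pow(Add(-14, Pow(Add(48, Mul(2, -4)), 2)), Rational(1, 2)) = Pow(Add(-14, Pow(Add(48, -8), 2)), Rational(1, 2)) = Pow(Add(-14, Pow(40, 2)), Rational(1, 2)) = Pow(Add(-14, 1600), Rational(1, 2)) = Pow(1586, Rational(1, 2))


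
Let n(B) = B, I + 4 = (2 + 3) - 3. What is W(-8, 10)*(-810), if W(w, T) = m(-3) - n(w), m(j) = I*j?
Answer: -11340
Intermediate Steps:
I = -2 (I = -4 + ((2 + 3) - 3) = -4 + (5 - 3) = -4 + 2 = -2)
m(j) = -2*j
W(w, T) = 6 - w (W(w, T) = -2*(-3) - w = 6 - w)
W(-8, 10)*(-810) = (6 - 1*(-8))*(-810) = (6 + 8)*(-810) = 14*(-810) = -11340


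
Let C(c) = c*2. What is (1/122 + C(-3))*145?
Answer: -105995/122 ≈ -868.81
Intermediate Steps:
C(c) = 2*c
(1/122 + C(-3))*145 = (1/122 + 2*(-3))*145 = (1/122 - 6)*145 = -731/122*145 = -105995/122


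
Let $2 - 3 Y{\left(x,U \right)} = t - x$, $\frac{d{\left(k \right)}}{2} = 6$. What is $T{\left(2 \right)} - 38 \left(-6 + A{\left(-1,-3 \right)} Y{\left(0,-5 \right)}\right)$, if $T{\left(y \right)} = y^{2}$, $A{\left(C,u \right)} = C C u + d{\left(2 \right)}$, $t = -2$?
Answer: $-224$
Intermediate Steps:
$d{\left(k \right)} = 12$ ($d{\left(k \right)} = 2 \cdot 6 = 12$)
$A{\left(C,u \right)} = 12 + u C^{2}$ ($A{\left(C,u \right)} = C C u + 12 = C^{2} u + 12 = u C^{2} + 12 = 12 + u C^{2}$)
$Y{\left(x,U \right)} = \frac{4}{3} + \frac{x}{3}$ ($Y{\left(x,U \right)} = \frac{2}{3} - \frac{-2 - x}{3} = \frac{2}{3} + \left(\frac{2}{3} + \frac{x}{3}\right) = \frac{4}{3} + \frac{x}{3}$)
$T{\left(2 \right)} - 38 \left(-6 + A{\left(-1,-3 \right)} Y{\left(0,-5 \right)}\right) = 2^{2} - 38 \left(-6 + \left(12 - 3 \left(-1\right)^{2}\right) \left(\frac{4}{3} + \frac{1}{3} \cdot 0\right)\right) = 4 - 38 \left(-6 + \left(12 - 3\right) \left(\frac{4}{3} + 0\right)\right) = 4 - 38 \left(-6 + \left(12 - 3\right) \frac{4}{3}\right) = 4 - 38 \left(-6 + 9 \cdot \frac{4}{3}\right) = 4 - 38 \left(-6 + 12\right) = 4 - 228 = -224$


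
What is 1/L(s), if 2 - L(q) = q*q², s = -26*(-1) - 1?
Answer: -1/15623 ≈ -6.4008e-5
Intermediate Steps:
s = 25 (s = 26 - 1 = 25)
L(q) = 2 - q³ (L(q) = 2 - q*q² = 2 - q³)
1/L(s) = 1/(2 - 1*25³) = 1/(2 - 1*15625) = 1/(2 - 15625) = 1/(-15623) = -1/15623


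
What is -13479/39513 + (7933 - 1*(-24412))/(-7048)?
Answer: -457682659/92829208 ≈ -4.9304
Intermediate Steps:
-13479/39513 + (7933 - 1*(-24412))/(-7048) = -13479*1/39513 + (7933 + 24412)*(-1/7048) = -4493/13171 + 32345*(-1/7048) = -4493/13171 - 32345/7048 = -457682659/92829208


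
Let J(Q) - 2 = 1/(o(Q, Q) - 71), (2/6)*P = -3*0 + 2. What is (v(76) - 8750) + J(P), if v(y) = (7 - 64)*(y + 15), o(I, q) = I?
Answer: -905776/65 ≈ -13935.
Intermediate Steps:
P = 6 (P = 3*(-3*0 + 2) = 3*(0 + 2) = 3*2 = 6)
v(y) = -855 - 57*y (v(y) = -57*(15 + y) = -855 - 57*y)
J(Q) = 2 + 1/(-71 + Q) (J(Q) = 2 + 1/(Q - 71) = 2 + 1/(-71 + Q))
(v(76) - 8750) + J(P) = ((-855 - 57*76) - 8750) + (-141 + 2*6)/(-71 + 6) = ((-855 - 4332) - 8750) + (-141 + 12)/(-65) = (-5187 - 8750) - 1/65*(-129) = -13937 + 129/65 = -905776/65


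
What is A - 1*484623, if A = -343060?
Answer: -827683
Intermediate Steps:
A - 1*484623 = -343060 - 1*484623 = -343060 - 484623 = -827683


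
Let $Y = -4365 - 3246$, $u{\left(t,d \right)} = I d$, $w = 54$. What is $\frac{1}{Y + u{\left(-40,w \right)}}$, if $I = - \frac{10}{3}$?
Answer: $- \frac{1}{7791} \approx -0.00012835$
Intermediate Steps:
$I = - \frac{10}{3}$ ($I = \left(-10\right) \frac{1}{3} = - \frac{10}{3} \approx -3.3333$)
$u{\left(t,d \right)} = - \frac{10 d}{3}$
$Y = -7611$ ($Y = -4365 - 3246 = -7611$)
$\frac{1}{Y + u{\left(-40,w \right)}} = \frac{1}{-7611 - 180} = \frac{1}{-7791} = - \frac{1}{7791}$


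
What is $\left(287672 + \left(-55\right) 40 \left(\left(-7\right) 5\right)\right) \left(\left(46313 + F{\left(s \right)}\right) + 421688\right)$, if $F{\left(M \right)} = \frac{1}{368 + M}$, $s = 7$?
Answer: $\frac{64000073116672}{375} \approx 1.7067 \cdot 10^{11}$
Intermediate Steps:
$\left(287672 + \left(-55\right) 40 \left(\left(-7\right) 5\right)\right) \left(\left(46313 + F{\left(s \right)}\right) + 421688\right) = \left(287672 + \left(-55\right) 40 \left(\left(-7\right) 5\right)\right) \left(\left(46313 + \frac{1}{368 + 7}\right) + 421688\right) = \left(287672 - -77000\right) \left(\left(46313 + \frac{1}{375}\right) + 421688\right) = \left(287672 + 77000\right) \left(\left(46313 + \frac{1}{375}\right) + 421688\right) = 364672 \left(\frac{17367376}{375} + 421688\right) = 364672 \cdot \frac{175500376}{375} = \frac{64000073116672}{375}$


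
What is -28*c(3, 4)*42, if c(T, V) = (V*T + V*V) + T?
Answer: -36456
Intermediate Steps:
c(T, V) = T + V² + T*V (c(T, V) = (T*V + V²) + T = (V² + T*V) + T = T + V² + T*V)
-28*c(3, 4)*42 = -28*(3 + 4² + 3*4)*42 = -28*(3 + 16 + 12)*42 = -28*31*42 = -868*42 = -36456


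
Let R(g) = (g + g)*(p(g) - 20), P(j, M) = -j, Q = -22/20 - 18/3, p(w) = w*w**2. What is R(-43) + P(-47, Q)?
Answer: 6839369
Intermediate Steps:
p(w) = w**3
Q = -71/10 (Q = -22*1/20 - 18*1/3 = -11/10 - 6 = -71/10 ≈ -7.1000)
R(g) = 2*g*(-20 + g**3) (R(g) = (g + g)*(g**3 - 20) = (2*g)*(-20 + g**3) = 2*g*(-20 + g**3))
R(-43) + P(-47, Q) = 2*(-43)*(-20 + (-43)**3) - 1*(-47) = 2*(-43)*(-20 - 79507) + 47 = 2*(-43)*(-79527) + 47 = 6839322 + 47 = 6839369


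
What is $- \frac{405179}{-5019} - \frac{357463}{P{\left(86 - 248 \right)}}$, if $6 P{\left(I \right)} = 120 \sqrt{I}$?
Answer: $\frac{405179}{5019} + \frac{357463 i \sqrt{2}}{360} \approx 80.729 + 1404.2 i$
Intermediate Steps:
$P{\left(I \right)} = 20 \sqrt{I}$ ($P{\left(I \right)} = \frac{120 \sqrt{I}}{6} = 20 \sqrt{I}$)
$- \frac{405179}{-5019} - \frac{357463}{P{\left(86 - 248 \right)}} = - \frac{405179}{-5019} - \frac{357463}{20 \sqrt{86 - 248}} = \left(-405179\right) \left(- \frac{1}{5019}\right) - \frac{357463}{20 \sqrt{86 - 248}} = \frac{405179}{5019} - \frac{357463}{20 \sqrt{-162}} = \frac{405179}{5019} - \frac{357463}{20 \cdot 9 i \sqrt{2}} = \frac{405179}{5019} - \frac{357463}{180 i \sqrt{2}} = \frac{405179}{5019} - 357463 \left(- \frac{i \sqrt{2}}{360}\right) = \frac{405179}{5019} + \frac{357463 i \sqrt{2}}{360}$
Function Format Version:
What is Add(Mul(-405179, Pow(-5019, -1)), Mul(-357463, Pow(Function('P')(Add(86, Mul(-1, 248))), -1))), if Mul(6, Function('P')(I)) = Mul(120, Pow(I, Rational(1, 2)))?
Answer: Add(Rational(405179, 5019), Mul(Rational(357463, 360), I, Pow(2, Rational(1, 2)))) ≈ Add(80.729, Mul(1404.2, I))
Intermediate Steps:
Function('P')(I) = Mul(20, Pow(I, Rational(1, 2))) (Function('P')(I) = Mul(Rational(1, 6), Mul(120, Pow(I, Rational(1, 2)))) = Mul(20, Pow(I, Rational(1, 2))))
Add(Mul(-405179, Pow(-5019, -1)), Mul(-357463, Pow(Function('P')(Add(86, Mul(-1, 248))), -1))) = Add(Mul(-405179, Pow(-5019, -1)), Mul(-357463, Pow(Mul(20, Pow(Add(86, Mul(-1, 248)), Rational(1, 2))), -1))) = Add(Mul(-405179, Rational(-1, 5019)), Mul(-357463, Pow(Mul(20, Pow(Add(86, -248), Rational(1, 2))), -1))) = Add(Rational(405179, 5019), Mul(-357463, Pow(Mul(20, Pow(-162, Rational(1, 2))), -1))) = Add(Rational(405179, 5019), Mul(-357463, Pow(Mul(20, Mul(9, I, Pow(2, Rational(1, 2)))), -1))) = Add(Rational(405179, 5019), Mul(-357463, Pow(Mul(180, I, Pow(2, Rational(1, 2))), -1))) = Add(Rational(405179, 5019), Mul(-357463, Mul(Rational(-1, 360), I, Pow(2, Rational(1, 2))))) = Add(Rational(405179, 5019), Mul(Rational(357463, 360), I, Pow(2, Rational(1, 2))))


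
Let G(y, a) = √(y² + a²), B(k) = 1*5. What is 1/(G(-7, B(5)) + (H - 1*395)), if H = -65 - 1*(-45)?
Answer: -415/172151 - √74/172151 ≈ -0.0024606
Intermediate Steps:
B(k) = 5
H = -20 (H = -65 + 45 = -20)
G(y, a) = √(a² + y²)
1/(G(-7, B(5)) + (H - 1*395)) = 1/(√(5² + (-7)²) + (-20 - 1*395)) = 1/(√(25 + 49) + (-20 - 395)) = 1/(√74 - 415) = 1/(-415 + √74)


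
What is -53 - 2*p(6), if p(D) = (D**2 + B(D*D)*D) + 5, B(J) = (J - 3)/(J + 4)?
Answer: -1449/10 ≈ -144.90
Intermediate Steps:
B(J) = (-3 + J)/(4 + J)
p(D) = 5 + D**2 + D*(-3 + D**2)/(4 + D**2) (p(D) = (D**2 + ((-3 + D*D)/(4 + D*D))*D) + 5 = (D**2 + ((-3 + D**2)/(4 + D**2))*D) + 5 = (D**2 + D*(-3 + D**2)/(4 + D**2)) + 5 = 5 + D**2 + D*(-3 + D**2)/(4 + D**2))
-53 - 2*p(6) = -53 - 2*(6*(-3 + 6**2) + (4 + 6**2)*(5 + 6**2))/(4 + 6**2) = -53 - 2*(6*(-3 + 36) + (4 + 36)*(5 + 36))/(4 + 36) = -53 - 2*(6*33 + 40*41)/40 = -53 - (198 + 1640)/20 = -53 - 1838/20 = -53 - 2*919/20 = -53 - 919/10 = -1449/10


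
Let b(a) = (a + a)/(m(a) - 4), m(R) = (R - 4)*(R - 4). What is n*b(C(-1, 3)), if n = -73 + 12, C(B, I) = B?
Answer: 122/21 ≈ 5.8095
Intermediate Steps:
m(R) = (-4 + R)² (m(R) = (-4 + R)*(-4 + R) = (-4 + R)²)
n = -61
b(a) = 2*a/(-4 + (-4 + a)²) (b(a) = (a + a)/((-4 + a)² - 4) = (2*a)/(-4 + (-4 + a)²) = 2*a/(-4 + (-4 + a)²))
n*b(C(-1, 3)) = -122*(-1)/(-4 + (-4 - 1)²) = -122*(-1)/(-4 + (-5)²) = -122*(-1)/(-4 + 25) = -122*(-1)/21 = -61*(-2/21) = 122/21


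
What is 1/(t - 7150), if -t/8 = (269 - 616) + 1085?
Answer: -1/13054 ≈ -7.6605e-5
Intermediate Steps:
t = -5904 (t = -8*((269 - 616) + 1085) = -8*(-347 + 1085) = -8*738 = -5904)
1/(t - 7150) = 1/(-5904 - 7150) = 1/(-13054) = -1/13054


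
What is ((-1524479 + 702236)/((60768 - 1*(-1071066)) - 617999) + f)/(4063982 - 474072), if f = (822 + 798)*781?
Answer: 650113496457/1844621404850 ≈ 0.35244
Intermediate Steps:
f = 1265220 (f = 1620*781 = 1265220)
((-1524479 + 702236)/((60768 - 1*(-1071066)) - 617999) + f)/(4063982 - 474072) = ((-1524479 + 702236)/((60768 - 1*(-1071066)) - 617999) + 1265220)/(4063982 - 474072) = (-822243/((60768 + 1071066) - 617999) + 1265220)/3589910 = (-822243/(1131834 - 617999) + 1265220)*(1/3589910) = (-822243/513835 + 1265220)*(1/3589910) = (650113496457/513835)*(1/3589910) = 650113496457/1844621404850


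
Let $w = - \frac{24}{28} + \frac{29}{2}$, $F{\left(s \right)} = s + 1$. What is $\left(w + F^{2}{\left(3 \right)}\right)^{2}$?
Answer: $\frac{172225}{196} \approx 878.7$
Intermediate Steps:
$F{\left(s \right)} = 1 + s$
$w = \frac{191}{14}$ ($w = \left(-24\right) \frac{1}{28} + 29 \cdot \frac{1}{2} = - \frac{6}{7} + \frac{29}{2} = \frac{191}{14} \approx 13.643$)
$\left(w + F^{2}{\left(3 \right)}\right)^{2} = \left(\frac{191}{14} + \left(1 + 3\right)^{2}\right)^{2} = \left(\frac{191}{14} + 4^{2}\right)^{2} = \left(\frac{191}{14} + 16\right)^{2} = \left(\frac{415}{14}\right)^{2} = \frac{172225}{196}$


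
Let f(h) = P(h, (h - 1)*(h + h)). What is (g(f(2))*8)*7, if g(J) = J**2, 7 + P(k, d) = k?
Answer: 1400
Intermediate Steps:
P(k, d) = -7 + k
f(h) = -7 + h
(g(f(2))*8)*7 = ((-7 + 2)**2*8)*7 = ((-5)**2*8)*7 = (25*8)*7 = 200*7 = 1400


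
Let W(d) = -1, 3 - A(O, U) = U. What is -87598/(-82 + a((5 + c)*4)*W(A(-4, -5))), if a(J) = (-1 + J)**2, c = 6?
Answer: 87598/1931 ≈ 45.364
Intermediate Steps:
A(O, U) = 3 - U
-87598/(-82 + a((5 + c)*4)*W(A(-4, -5))) = -87598/(-82 + (-1 + (5 + 6)*4)**2*(-1)) = -87598/(-82 + (-1 + 11*4)**2*(-1)) = -87598/(-82 + (-1 + 44)**2*(-1)) = -87598/(-82 + 43**2*(-1)) = -87598/(-82 + 1849*(-1)) = -87598/(-82 - 1849) = -87598/(-1931) = -87598*(-1/1931) = 87598/1931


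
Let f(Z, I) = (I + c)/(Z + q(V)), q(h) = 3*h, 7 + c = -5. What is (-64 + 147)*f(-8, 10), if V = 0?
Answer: 83/4 ≈ 20.750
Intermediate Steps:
c = -12 (c = -7 - 5 = -12)
f(Z, I) = (-12 + I)/Z (f(Z, I) = (I - 12)/(Z + 3*0) = (-12 + I)/(Z + 0) = (-12 + I)/Z)
(-64 + 147)*f(-8, 10) = (-64 + 147)*((-12 + 10)/(-8)) = 83*(-1/8*(-2)) = 83*(1/4) = 83/4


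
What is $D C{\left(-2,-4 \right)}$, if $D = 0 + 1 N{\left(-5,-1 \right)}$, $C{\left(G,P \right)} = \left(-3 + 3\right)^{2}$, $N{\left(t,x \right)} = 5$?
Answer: $0$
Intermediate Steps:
$C{\left(G,P \right)} = 0$ ($C{\left(G,P \right)} = 0^{2} = 0$)
$D = 5$ ($D = 0 + 1 \cdot 5 = 0 + 5 = 5$)
$D C{\left(-2,-4 \right)} = 5 \cdot 0 = 0$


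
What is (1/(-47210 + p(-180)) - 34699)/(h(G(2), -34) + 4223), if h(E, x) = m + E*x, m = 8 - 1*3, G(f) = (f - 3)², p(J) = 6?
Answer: -545977199/65991192 ≈ -8.2735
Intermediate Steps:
G(f) = (-3 + f)²
m = 5 (m = 8 - 3 = 5)
h(E, x) = 5 + E*x
(1/(-47210 + p(-180)) - 34699)/(h(G(2), -34) + 4223) = (1/(-47210 + 6) - 34699)/((5 + (-3 + 2)²*(-34)) + 4223) = (1/(-47204) - 34699)/((5 + (-1)²*(-34)) + 4223) = (-1/47204 - 34699)/((5 + 1*(-34)) + 4223) = -1637931597/(47204*((5 - 34) + 4223)) = -1637931597/(47204*(-29 + 4223)) = -1637931597/47204/4194 = -1637931597/47204*1/4194 = -545977199/65991192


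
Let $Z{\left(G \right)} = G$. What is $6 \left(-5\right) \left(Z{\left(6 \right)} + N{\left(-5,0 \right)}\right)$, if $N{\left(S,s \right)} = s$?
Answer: $-180$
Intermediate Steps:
$6 \left(-5\right) \left(Z{\left(6 \right)} + N{\left(-5,0 \right)}\right) = 6 \left(-5\right) \left(6 + 0\right) = \left(-30\right) 6 = -180$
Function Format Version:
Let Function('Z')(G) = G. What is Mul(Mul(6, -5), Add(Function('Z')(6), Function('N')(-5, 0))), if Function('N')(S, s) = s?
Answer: -180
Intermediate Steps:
Mul(Mul(6, -5), Add(Function('Z')(6), Function('N')(-5, 0))) = Mul(Mul(6, -5), Add(6, 0)) = Mul(-30, 6) = -180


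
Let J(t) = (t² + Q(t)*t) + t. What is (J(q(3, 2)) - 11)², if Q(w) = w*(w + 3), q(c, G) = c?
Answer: 3025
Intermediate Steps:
Q(w) = w*(3 + w)
J(t) = t + t² + t²*(3 + t) (J(t) = (t² + (t*(3 + t))*t) + t = (t² + t²*(3 + t)) + t = t + t² + t²*(3 + t))
(J(q(3, 2)) - 11)² = (3*(1 + 3 + 3*(3 + 3)) - 11)² = (3*(1 + 3 + 3*6) - 11)² = (3*(1 + 3 + 18) - 11)² = (3*22 - 11)² = (66 - 11)² = 55² = 3025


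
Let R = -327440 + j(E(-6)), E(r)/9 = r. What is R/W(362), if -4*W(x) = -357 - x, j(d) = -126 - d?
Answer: -1310048/719 ≈ -1822.0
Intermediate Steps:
E(r) = 9*r
R = -327512 (R = -327440 + (-126 - 9*(-6)) = -327440 + (-126 - 1*(-54)) = -327440 + (-126 + 54) = -327440 - 72 = -327512)
W(x) = 357/4 + x/4 (W(x) = -(-357 - x)/4 = 357/4 + x/4)
R/W(362) = -327512/(357/4 + (1/4)*362) = -327512/(357/4 + 181/2) = -327512/719/4 = -327512*4/719 = -1310048/719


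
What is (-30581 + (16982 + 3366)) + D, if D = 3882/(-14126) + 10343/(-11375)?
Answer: -117461568587/11477375 ≈ -10234.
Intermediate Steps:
D = -13590212/11477375 (D = 3882*(-1/14126) + 10343*(-1/11375) = -1941/7063 - 10343/11375 = -13590212/11477375 ≈ -1.1841)
(-30581 + (16982 + 3366)) + D = (-30581 + (16982 + 3366)) - 13590212/11477375 = (-30581 + 20348) - 13590212/11477375 = -10233 - 13590212/11477375 = -117461568587/11477375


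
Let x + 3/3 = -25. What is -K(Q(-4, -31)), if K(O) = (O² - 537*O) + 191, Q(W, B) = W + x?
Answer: -17201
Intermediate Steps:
x = -26 (x = -1 - 25 = -26)
Q(W, B) = -26 + W (Q(W, B) = W - 26 = -26 + W)
K(O) = 191 + O² - 537*O
-K(Q(-4, -31)) = -(191 + (-26 - 4)² - 537*(-26 - 4)) = -(191 + (-30)² - 537*(-30)) = -(191 + 900 + 16110) = -1*17201 = -17201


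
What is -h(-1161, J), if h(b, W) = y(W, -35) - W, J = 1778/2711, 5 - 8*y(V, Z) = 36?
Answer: 98265/21688 ≈ 4.5308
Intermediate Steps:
y(V, Z) = -31/8 (y(V, Z) = 5/8 - ⅛*36 = 5/8 - 9/2 = -31/8)
J = 1778/2711 (J = 1778*(1/2711) = 1778/2711 ≈ 0.65585)
h(b, W) = -31/8 - W
-h(-1161, J) = -(-31/8 - 1*1778/2711) = -(-31/8 - 1778/2711) = -1*(-98265/21688) = 98265/21688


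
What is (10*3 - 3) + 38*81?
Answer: 3105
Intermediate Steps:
(10*3 - 3) + 38*81 = (30 - 3) + 3078 = 27 + 3078 = 3105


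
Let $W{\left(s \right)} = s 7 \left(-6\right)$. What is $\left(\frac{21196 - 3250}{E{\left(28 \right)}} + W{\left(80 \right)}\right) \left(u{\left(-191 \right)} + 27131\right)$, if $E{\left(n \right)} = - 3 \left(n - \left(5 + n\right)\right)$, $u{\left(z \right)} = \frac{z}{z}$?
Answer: $- \frac{293513976}{5} \approx -5.8703 \cdot 10^{7}$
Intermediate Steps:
$u{\left(z \right)} = 1$
$E{\left(n \right)} = 15$ ($E{\left(n \right)} = \left(-3\right) \left(-5\right) = 15$)
$W{\left(s \right)} = - 42 s$ ($W{\left(s \right)} = 7 s \left(-6\right) = - 42 s$)
$\left(\frac{21196 - 3250}{E{\left(28 \right)}} + W{\left(80 \right)}\right) \left(u{\left(-191 \right)} + 27131\right) = \left(\frac{21196 - 3250}{15} - 3360\right) \left(1 + 27131\right) = \left(\left(21196 - 3250\right) \frac{1}{15} - 3360\right) 27132 = \left(17946 \cdot \frac{1}{15} - 3360\right) 27132 = \left(\frac{5982}{5} - 3360\right) 27132 = \left(- \frac{10818}{5}\right) 27132 = - \frac{293513976}{5}$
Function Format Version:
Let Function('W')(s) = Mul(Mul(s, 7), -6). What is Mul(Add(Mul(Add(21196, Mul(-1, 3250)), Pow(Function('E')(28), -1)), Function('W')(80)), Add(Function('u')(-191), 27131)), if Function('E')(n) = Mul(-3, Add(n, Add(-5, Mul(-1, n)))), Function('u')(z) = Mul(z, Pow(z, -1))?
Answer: Rational(-293513976, 5) ≈ -5.8703e+7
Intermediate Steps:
Function('u')(z) = 1
Function('E')(n) = 15 (Function('E')(n) = Mul(-3, -5) = 15)
Function('W')(s) = Mul(-42, s) (Function('W')(s) = Mul(Mul(7, s), -6) = Mul(-42, s))
Mul(Add(Mul(Add(21196, Mul(-1, 3250)), Pow(Function('E')(28), -1)), Function('W')(80)), Add(Function('u')(-191), 27131)) = Mul(Add(Mul(Add(21196, Mul(-1, 3250)), Pow(15, -1)), Mul(-42, 80)), Add(1, 27131)) = Mul(Add(Mul(Add(21196, -3250), Rational(1, 15)), -3360), 27132) = Mul(Add(Mul(17946, Rational(1, 15)), -3360), 27132) = Mul(Add(Rational(5982, 5), -3360), 27132) = Mul(Rational(-10818, 5), 27132) = Rational(-293513976, 5)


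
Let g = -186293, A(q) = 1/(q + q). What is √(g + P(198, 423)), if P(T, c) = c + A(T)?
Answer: I*√809649709/66 ≈ 431.13*I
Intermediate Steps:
A(q) = 1/(2*q)
P(T, c) = c + 1/(2*T)
√(g + P(198, 423)) = √(-186293 + (423 + (½)/198)) = √(-186293 + (423 + (½)*(1/198))) = √(-186293 + (423 + 1/396)) = √(-186293 + 167509/396) = √(-73604519/396) = I*√809649709/66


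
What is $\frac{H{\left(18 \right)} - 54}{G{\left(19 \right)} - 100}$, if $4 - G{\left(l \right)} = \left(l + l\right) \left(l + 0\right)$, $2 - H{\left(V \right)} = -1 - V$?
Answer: $\frac{33}{818} \approx 0.040342$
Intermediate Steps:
$H{\left(V \right)} = 3 + V$ ($H{\left(V \right)} = 2 - \left(-1 - V\right) = 2 + \left(1 + V\right) = 3 + V$)
$G{\left(l \right)} = 4 - 2 l^{2}$ ($G{\left(l \right)} = 4 - \left(l + l\right) \left(l + 0\right) = 4 - 2 l l = 4 - 2 l^{2}$)
$\frac{H{\left(18 \right)} - 54}{G{\left(19 \right)} - 100} = \frac{\left(3 + 18\right) - 54}{\left(4 - 2 \cdot 19^{2}\right) - 100} = \frac{21 - 54}{\left(4 - 722\right) - 100} = - \frac{33}{\left(4 - 722\right) - 100} = - \frac{33}{-718 - 100} = - \frac{33}{-818} = \left(-33\right) \left(- \frac{1}{818}\right) = \frac{33}{818}$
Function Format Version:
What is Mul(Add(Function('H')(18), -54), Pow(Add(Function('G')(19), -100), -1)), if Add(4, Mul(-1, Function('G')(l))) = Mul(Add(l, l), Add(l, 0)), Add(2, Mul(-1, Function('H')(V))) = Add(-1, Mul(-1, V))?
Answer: Rational(33, 818) ≈ 0.040342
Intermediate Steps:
Function('H')(V) = Add(3, V) (Function('H')(V) = Add(2, Mul(-1, Add(-1, Mul(-1, V)))) = Add(2, Add(1, V)) = Add(3, V))
Function('G')(l) = Add(4, Mul(-2, Pow(l, 2))) (Function('G')(l) = Add(4, Mul(-1, Mul(Add(l, l), Add(l, 0)))) = Add(4, Mul(-1, Mul(Mul(2, l), l))) = Add(4, Mul(-1, Mul(2, Pow(l, 2)))) = Add(4, Mul(-2, Pow(l, 2))))
Mul(Add(Function('H')(18), -54), Pow(Add(Function('G')(19), -100), -1)) = Mul(Add(Add(3, 18), -54), Pow(Add(Add(4, Mul(-2, Pow(19, 2))), -100), -1)) = Mul(Add(21, -54), Pow(Add(Add(4, Mul(-2, 361)), -100), -1)) = Mul(-33, Pow(Add(Add(4, -722), -100), -1)) = Mul(-33, Pow(Add(-718, -100), -1)) = Mul(-33, Pow(-818, -1)) = Mul(-33, Rational(-1, 818)) = Rational(33, 818)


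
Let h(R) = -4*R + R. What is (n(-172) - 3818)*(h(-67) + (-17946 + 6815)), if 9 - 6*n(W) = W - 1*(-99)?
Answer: 124744090/3 ≈ 4.1581e+7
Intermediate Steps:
h(R) = -3*R
n(W) = -15 - W/6 (n(W) = 3/2 - (W - 1*(-99))/6 = 3/2 - (W + 99)/6 = 3/2 - (99 + W)/6 = 3/2 + (-33/2 - W/6) = -15 - W/6)
(n(-172) - 3818)*(h(-67) + (-17946 + 6815)) = ((-15 - ⅙*(-172)) - 3818)*(-3*(-67) + (-17946 + 6815)) = ((-15 + 86/3) - 3818)*(201 - 11131) = (41/3 - 3818)*(-10930) = -11413/3*(-10930) = 124744090/3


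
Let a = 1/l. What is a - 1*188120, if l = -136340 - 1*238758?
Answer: -70563435761/375098 ≈ -1.8812e+5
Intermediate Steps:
l = -375098 (l = -136340 - 238758 = -375098)
a = -1/375098 (a = 1/(-375098) = -1/375098 ≈ -2.6660e-6)
a - 1*188120 = -1/375098 - 1*188120 = -1/375098 - 188120 = -70563435761/375098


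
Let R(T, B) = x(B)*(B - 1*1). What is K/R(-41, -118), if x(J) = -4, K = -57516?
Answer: -14379/119 ≈ -120.83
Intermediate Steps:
R(T, B) = 4 - 4*B (R(T, B) = -4*(B - 1*1) = -4*(B - 1) = -4*(-1 + B) = 4 - 4*B)
K/R(-41, -118) = -57516/(4 - 4*(-118)) = -57516/(4 + 472) = -57516/476 = -57516*1/476 = -14379/119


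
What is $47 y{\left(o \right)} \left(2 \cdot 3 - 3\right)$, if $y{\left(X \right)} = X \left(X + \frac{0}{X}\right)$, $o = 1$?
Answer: $141$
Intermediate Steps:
$y{\left(X \right)} = X^{2}$ ($y{\left(X \right)} = X \left(X + 0\right) = X X = X^{2}$)
$47 y{\left(o \right)} \left(2 \cdot 3 - 3\right) = 47 \cdot 1^{2} \left(2 \cdot 3 - 3\right) = 47 \cdot 1 \left(6 - 3\right) = 47 \cdot 3 = 141$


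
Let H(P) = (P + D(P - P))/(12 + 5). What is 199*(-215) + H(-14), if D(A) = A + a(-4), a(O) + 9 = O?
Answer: -727372/17 ≈ -42787.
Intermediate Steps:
a(O) = -9 + O
D(A) = -13 + A (D(A) = A + (-9 - 4) = A - 13 = -13 + A)
H(P) = -13/17 + P/17 (H(P) = (P + (-13 + (P - P)))/(12 + 5) = (P + (-13 + 0))/17 = (P - 13)/17 = (-13 + P)/17 = -13/17 + P/17)
199*(-215) + H(-14) = 199*(-215) + (-13/17 + (1/17)*(-14)) = -42785 + (-13/17 - 14/17) = -42785 - 27/17 = -727372/17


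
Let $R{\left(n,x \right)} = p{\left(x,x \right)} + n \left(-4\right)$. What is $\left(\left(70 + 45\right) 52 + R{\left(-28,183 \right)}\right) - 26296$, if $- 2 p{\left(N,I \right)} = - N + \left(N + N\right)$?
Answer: $- \frac{40591}{2} \approx -20296.0$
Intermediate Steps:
$p{\left(N,I \right)} = - \frac{N}{2}$ ($p{\left(N,I \right)} = - \frac{- N + \left(N + N\right)}{2} = - \frac{- N + 2 N}{2} = - \frac{N}{2}$)
$R{\left(n,x \right)} = - 4 n - \frac{x}{2}$ ($R{\left(n,x \right)} = - \frac{x}{2} + n \left(-4\right) = - \frac{x}{2} - 4 n = - 4 n - \frac{x}{2}$)
$\left(\left(70 + 45\right) 52 + R{\left(-28,183 \right)}\right) - 26296 = \left(\left(70 + 45\right) 52 - - \frac{41}{2}\right) - 26296 = \left(115 \cdot 52 + \left(112 - \frac{183}{2}\right)\right) - 26296 = \left(5980 + \frac{41}{2}\right) - 26296 = \frac{12001}{2} - 26296 = - \frac{40591}{2}$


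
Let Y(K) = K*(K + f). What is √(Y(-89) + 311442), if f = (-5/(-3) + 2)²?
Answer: √2863498/3 ≈ 564.06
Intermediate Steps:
f = 121/9 (f = (-5*(-⅓) + 2)² = (5/3 + 2)² = (11/3)² = 121/9 ≈ 13.444)
Y(K) = K*(121/9 + K) (Y(K) = K*(K + 121/9) = K*(121/9 + K))
√(Y(-89) + 311442) = √((⅑)*(-89)*(121 + 9*(-89)) + 311442) = √((⅑)*(-89)*(121 - 801) + 311442) = √((⅑)*(-89)*(-680) + 311442) = √(60520/9 + 311442) = √(2863498/9) = √2863498/3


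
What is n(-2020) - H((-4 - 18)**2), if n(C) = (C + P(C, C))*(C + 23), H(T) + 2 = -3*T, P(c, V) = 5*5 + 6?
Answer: 3973487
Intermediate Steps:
P(c, V) = 31 (P(c, V) = 25 + 6 = 31)
H(T) = -2 - 3*T
n(C) = (23 + C)*(31 + C) (n(C) = (C + 31)*(C + 23) = (31 + C)*(23 + C) = (23 + C)*(31 + C))
n(-2020) - H((-4 - 18)**2) = (713 + (-2020)**2 + 54*(-2020)) - (-2 - 3*(-4 - 18)**2) = (713 + 4080400 - 109080) - (-2 - 3*(-22)**2) = 3972033 - (-2 - 3*484) = 3972033 - (-2 - 1452) = 3972033 - 1*(-1454) = 3972033 + 1454 = 3973487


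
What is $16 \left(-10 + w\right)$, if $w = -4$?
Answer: $-224$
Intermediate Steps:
$16 \left(-10 + w\right) = 16 \left(-10 - 4\right) = 16 \left(-14\right) = -224$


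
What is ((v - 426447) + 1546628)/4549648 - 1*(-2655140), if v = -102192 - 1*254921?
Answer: 3019988288447/1137412 ≈ 2.6551e+6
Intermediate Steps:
v = -357113 (v = -102192 - 254921 = -357113)
((v - 426447) + 1546628)/4549648 - 1*(-2655140) = ((-357113 - 426447) + 1546628)/4549648 - 1*(-2655140) = (-783560 + 1546628)*(1/4549648) + 2655140 = 763068*(1/4549648) + 2655140 = 190767/1137412 + 2655140 = 3019988288447/1137412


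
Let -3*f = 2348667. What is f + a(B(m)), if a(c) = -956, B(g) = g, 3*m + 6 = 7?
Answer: -783845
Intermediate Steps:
m = ⅓ (m = -2 + (⅓)*7 = -2 + 7/3 = ⅓ ≈ 0.33333)
f = -782889 (f = -⅓*2348667 = -782889)
f + a(B(m)) = -782889 - 956 = -783845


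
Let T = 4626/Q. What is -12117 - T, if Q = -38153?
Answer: -462295275/38153 ≈ -12117.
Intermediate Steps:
T = -4626/38153 (T = 4626/(-38153) = 4626*(-1/38153) = -4626/38153 ≈ -0.12125)
-12117 - T = -12117 - 1*(-4626/38153) = -12117 + 4626/38153 = -462295275/38153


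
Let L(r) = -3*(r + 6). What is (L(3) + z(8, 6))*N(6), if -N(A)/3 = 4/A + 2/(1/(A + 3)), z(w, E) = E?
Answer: 1176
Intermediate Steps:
L(r) = -18 - 3*r (L(r) = -3*(6 + r) = -18 - 3*r)
N(A) = -18 - 12/A - 6*A (N(A) = -3*(4/A + 2/(1/(A + 3))) = -3*(4/A + 2/(1/(3 + A))) = -3*(4/A + 2*(3 + A)) = -3*(4/A + (6 + 2*A)) = -3*(6 + 2*A + 4/A) = -18 - 12/A - 6*A)
(L(3) + z(8, 6))*N(6) = ((-18 - 3*3) + 6)*(-18 - 12/6 - 6*6) = ((-18 - 9) + 6)*(-18 - 12*⅙ - 36) = (-27 + 6)*(-18 - 2 - 36) = -21*(-56) = 1176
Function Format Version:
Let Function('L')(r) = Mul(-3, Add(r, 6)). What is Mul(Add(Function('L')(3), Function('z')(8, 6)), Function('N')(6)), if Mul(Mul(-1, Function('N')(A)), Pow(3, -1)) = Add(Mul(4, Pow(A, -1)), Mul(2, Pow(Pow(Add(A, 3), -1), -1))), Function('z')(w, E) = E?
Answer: 1176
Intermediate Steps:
Function('L')(r) = Add(-18, Mul(-3, r)) (Function('L')(r) = Mul(-3, Add(6, r)) = Add(-18, Mul(-3, r)))
Function('N')(A) = Add(-18, Mul(-12, Pow(A, -1)), Mul(-6, A)) (Function('N')(A) = Mul(-3, Add(Mul(4, Pow(A, -1)), Mul(2, Pow(Pow(Add(A, 3), -1), -1)))) = Mul(-3, Add(Mul(4, Pow(A, -1)), Mul(2, Pow(Pow(Add(3, A), -1), -1)))) = Mul(-3, Add(Mul(4, Pow(A, -1)), Mul(2, Add(3, A)))) = Mul(-3, Add(Mul(4, Pow(A, -1)), Add(6, Mul(2, A)))) = Mul(-3, Add(6, Mul(2, A), Mul(4, Pow(A, -1)))) = Add(-18, Mul(-12, Pow(A, -1)), Mul(-6, A)))
Mul(Add(Function('L')(3), Function('z')(8, 6)), Function('N')(6)) = Mul(Add(Add(-18, Mul(-3, 3)), 6), Add(-18, Mul(-12, Pow(6, -1)), Mul(-6, 6))) = Mul(Add(Add(-18, -9), 6), Add(-18, Mul(-12, Rational(1, 6)), -36)) = Mul(Add(-27, 6), Add(-18, -2, -36)) = Mul(-21, -56) = 1176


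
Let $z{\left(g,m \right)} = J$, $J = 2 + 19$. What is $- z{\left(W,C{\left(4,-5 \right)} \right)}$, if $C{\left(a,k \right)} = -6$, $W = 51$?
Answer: $-21$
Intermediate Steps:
$J = 21$
$z{\left(g,m \right)} = 21$
$- z{\left(W,C{\left(4,-5 \right)} \right)} = \left(-1\right) 21 = -21$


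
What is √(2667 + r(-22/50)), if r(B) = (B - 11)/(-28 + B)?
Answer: √149825317/237 ≈ 51.647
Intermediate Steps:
r(B) = (-11 + B)/(-28 + B)
√(2667 + r(-22/50)) = √(2667 + (-11 - 22/50)/(-28 - 22/50)) = √(2667 + (-11 - 22*1/50)/(-28 - 22*1/50)) = √(2667 + (-11 - 11/25)/(-28 - 11/25)) = √(2667 - 286/25/(-711/25)) = √(2667 - 25/711*(-286/25)) = √(2667 + 286/711) = √(1896523/711) = √149825317/237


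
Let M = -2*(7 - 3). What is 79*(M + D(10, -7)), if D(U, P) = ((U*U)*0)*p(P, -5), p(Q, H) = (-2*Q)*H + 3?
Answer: -632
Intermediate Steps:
p(Q, H) = 3 - 2*H*Q (p(Q, H) = -2*H*Q + 3 = 3 - 2*H*Q)
M = -8 (M = -2*4 = -8)
D(U, P) = 0 (D(U, P) = ((U*U)*0)*(3 - 2*(-5)*P) = (U²*0)*(3 + 10*P) = 0*(3 + 10*P) = 0)
79*(M + D(10, -7)) = 79*(-8 + 0) = 79*(-8) = -632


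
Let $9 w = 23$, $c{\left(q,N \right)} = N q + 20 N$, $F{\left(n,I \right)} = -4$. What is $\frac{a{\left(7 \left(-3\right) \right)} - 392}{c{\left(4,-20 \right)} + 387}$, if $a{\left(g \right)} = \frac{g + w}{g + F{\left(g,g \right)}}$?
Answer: $\frac{88034}{20925} \approx 4.2071$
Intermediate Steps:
$c{\left(q,N \right)} = 20 N + N q$
$w = \frac{23}{9}$ ($w = \frac{1}{9} \cdot 23 = \frac{23}{9} \approx 2.5556$)
$a{\left(g \right)} = \frac{\frac{23}{9} + g}{-4 + g}$ ($a{\left(g \right)} = \frac{g + \frac{23}{9}}{g - 4} = \frac{\frac{23}{9} + g}{-4 + g}$)
$\frac{a{\left(7 \left(-3\right) \right)} - 392}{c{\left(4,-20 \right)} + 387} = \frac{\frac{\frac{23}{9} + 7 \left(-3\right)}{-4 + 7 \left(-3\right)} - 392}{- 20 \left(20 + 4\right) + 387} = \frac{\frac{\frac{23}{9} - 21}{-4 - 21} - 392}{\left(-20\right) 24 + 387} = \frac{\frac{1}{-25} \left(- \frac{166}{9}\right) - 392}{-480 + 387} = \frac{\left(- \frac{1}{25}\right) \left(- \frac{166}{9}\right) - 392}{-93} = \left(\frac{166}{225} - 392\right) \left(- \frac{1}{93}\right) = \left(- \frac{88034}{225}\right) \left(- \frac{1}{93}\right) = \frac{88034}{20925}$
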